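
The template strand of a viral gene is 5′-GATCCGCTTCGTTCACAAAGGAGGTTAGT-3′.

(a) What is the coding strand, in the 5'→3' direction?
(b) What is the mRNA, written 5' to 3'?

(a) The coding strand is the reverse complement of the template: complement CTAGGCGAAGCAAGTGTTTCCTCCAATCA, then reverse.
(b) mRNA has the coding-strand sequence with T→U.

(a) 5'-ACTAACCTCCTTTGTGAACGAAGCGGATC-3'
(b) 5'-ACUAACCUCCUUUGUGAACGAAGCGGAUC-3'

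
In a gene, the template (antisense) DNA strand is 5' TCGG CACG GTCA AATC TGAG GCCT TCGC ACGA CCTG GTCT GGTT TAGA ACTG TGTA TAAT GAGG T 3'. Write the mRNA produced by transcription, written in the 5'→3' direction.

5'-ACCUCAUUAUACACAGUUCUAAACCAGACCAGGUCGUGCGAAGGCCUCAGAUUUGACCGUGCCGA-3'

RNA polymerase reads the template 3'→5' and synthesizes mRNA 5'→3' by base-pairing (A→U, T→A, G↔C). The complement of the template is AGCCGTGCCAGTTTAGACTCCGGAAGCGTGCTGGACCAGACCAAATCTTGACACATATTACTCCA; antiparallel, so 5'→3' the coding strand is ACCTCATTATACACAGTTCTAAACCAGACCAGGTCGTGCGAAGGCCTCAGATTTGACCGTGCCGA. Replace T with U for the mRNA.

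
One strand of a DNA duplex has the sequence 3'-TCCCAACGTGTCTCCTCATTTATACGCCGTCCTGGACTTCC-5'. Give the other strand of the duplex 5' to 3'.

The strand is given 3'→5', so its complement runs 5'→3' in the same left-to-right order: pair each base A↔T, G↔C.

5'-AGGGTTGCACAGAGGAGTAAATATGCGGCAGGACCTGAAGG-3'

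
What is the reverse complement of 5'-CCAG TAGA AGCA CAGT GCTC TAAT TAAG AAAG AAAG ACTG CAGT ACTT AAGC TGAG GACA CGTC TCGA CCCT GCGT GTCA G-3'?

Complement each base (A↔T, G↔C): GGTCATCTTCGTGTCACGAGATTAATTCTTTCTTTCTGACGTCATGAATTCGACTCCTGTGCAGAGCTGGGACGCACAGTC. Then reverse.

5'-CTGACACGCAGGGTCGAGACGTGTCCTCAGCTTAAGTACTGCAGTCTTTCTTTCTTAATTAGAGCACTGTGCTTCTACTGG-3'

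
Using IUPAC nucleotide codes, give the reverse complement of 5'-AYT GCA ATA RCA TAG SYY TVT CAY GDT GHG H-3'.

5′-DCDCAHCRTGABARRSCTATGYTATTGCART-3′

Standard pairs A↔T, G↔C; ambiguity codes pair R↔Y, S↔S, D↔H, V↔B. Complement (TRACGTTATYGTATCSRRABAGTRCHACDCD), then reverse for 5'→3'.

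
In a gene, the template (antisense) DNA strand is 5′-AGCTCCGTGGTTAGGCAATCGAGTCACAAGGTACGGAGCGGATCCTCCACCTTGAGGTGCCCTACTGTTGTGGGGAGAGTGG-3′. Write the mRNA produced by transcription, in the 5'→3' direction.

RNA polymerase reads the template 3'→5' and synthesizes mRNA 5'→3' by base-pairing (A→U, T→A, G↔C). The complement of the template is TCGAGGCACCAATCCGTTAGCTCAGTGTTCCATGCCTCGCCTAGGAGGTGGAACTCCACGGGATGACAACACCCCTCTCACC; antiparallel, so 5'→3' the coding strand is CCACTCTCCCCACAACAGTAGGGCACCTCAAGGTGGAGGATCCGCTCCGTACCTTGTGACTCGATTGCCTAACCACGGAGCT. Replace T with U for the mRNA.

5'-CCACUCUCCCCACAACAGUAGGGCACCUCAAGGUGGAGGAUCCGCUCCGUACCUUGUGACUCGAUUGCCUAACCACGGAGCU-3'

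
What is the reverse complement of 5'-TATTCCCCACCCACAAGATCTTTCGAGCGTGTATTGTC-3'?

5'-GACAATACACGCTCGAAAGATCTTGTGGGTGGGGAATA-3'

Reading the sequence 3'→5' and pairing each base (A↔T, G↔C) gives the reverse complement directly.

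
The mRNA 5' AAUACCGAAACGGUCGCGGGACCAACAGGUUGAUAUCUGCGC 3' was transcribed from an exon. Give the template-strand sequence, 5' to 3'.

Replace U with T to get the coding DNA strand: AATACCGAAACGGTCGCGGGACCAACAGGTTGATATCTGCGC. The template strand is its reverse complement (complement TTATGGCTTTGCCAGCGCCCTGGTTGTCCAACTATAGACGCG, then reverse).

5′-GCGCAGATATCAACCTGTTGGTCCCGCGACCGTTTCGGTATT-3′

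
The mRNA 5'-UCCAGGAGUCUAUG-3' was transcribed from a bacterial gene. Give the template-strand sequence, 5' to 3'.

5'-CATAGACTCCTGGA-3'

Replace U with T to get the coding DNA strand: TCCAGGAGTCTATG. The template strand is its reverse complement (complement AGGTCCTCAGATAC, then reverse).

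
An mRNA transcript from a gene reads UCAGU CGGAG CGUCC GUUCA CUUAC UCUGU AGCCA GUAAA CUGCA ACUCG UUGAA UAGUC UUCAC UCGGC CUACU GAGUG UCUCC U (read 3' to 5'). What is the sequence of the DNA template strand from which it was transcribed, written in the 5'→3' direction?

5'-AGTCAGCCTCGCAGGCAAGTGAATGAGACATCGGTCATTTGACGTTGAGCAACTTATCAGAAGTGAGCCGGATGACTCACAGAGGA-3'

Written 5'→3' the mRNA is UCCUCUGUGAGUCAUCCGGCUCACUUCUGAUAAGUUGCUCAACGUCAAAUGACCGAUGUCUCAUUCACUUGCCUGCGAGGCUGACU, so the coding DNA strand is TCCTCTGTGAGTCATCCGGCTCACTTCTGATAAGTTGCTCAACGTCAAATGACCGATGTCTCATTCACTTGCCTGCGAGGCTGACT. The template is its reverse complement.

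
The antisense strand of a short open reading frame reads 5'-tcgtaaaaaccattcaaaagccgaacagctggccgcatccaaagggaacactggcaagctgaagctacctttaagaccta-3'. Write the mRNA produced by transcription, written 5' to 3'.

5′-UAGGUCUUAAAGGUAGCUUCAGCUUGCCAGUGUUCCCUUUGGAUGCGGCCAGCUGUUCGGCUUUUGAAUGGUUUUUACGA-3′

RNA polymerase reads the template 3'→5' and synthesizes mRNA 5'→3' by base-pairing (A→U, T→A, G↔C). The complement of the template is AGCATTTTTGGTAAGTTTTCGGCTTGTCGACCGGCGTAGGTTTCCCTTGTGACCGTTCGACTTCGATGGAAATTCTGGAT; antiparallel, so 5'→3' the coding strand is TAGGTCTTAAAGGTAGCTTCAGCTTGCCAGTGTTCCCTTTGGATGCGGCCAGCTGTTCGGCTTTTGAATGGTTTTTACGA. Replace T with U for the mRNA.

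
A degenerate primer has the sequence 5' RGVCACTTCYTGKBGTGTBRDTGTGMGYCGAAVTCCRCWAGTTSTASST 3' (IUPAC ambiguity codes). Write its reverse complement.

5′-ASSTASAACTWGYGGABTTCGRCKCACAHYVACACVMCARGAAGTGBCY-3′

Standard pairs A↔T, G↔C; ambiguity codes pair R↔Y, M↔K, W↔W, S↔S, B↔V, D↔H. Complement (YCBGTGAAGRACMVCACAVYHACACKCRGCTTBAGGYGWTCAASATSSA), then reverse for 5'→3'.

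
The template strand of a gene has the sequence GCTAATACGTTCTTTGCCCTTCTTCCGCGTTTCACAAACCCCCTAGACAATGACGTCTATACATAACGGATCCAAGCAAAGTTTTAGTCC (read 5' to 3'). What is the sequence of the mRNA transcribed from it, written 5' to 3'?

The mRNA has the sequence of the coding strand (reverse complement of the template) with T→U. Reverse complement of GCTAATACGTTCTTTGCCCTTCTTCCGCGTTTCACAAACCCCCTAGACAATGACGTCTATACATAACGGATCCAAGCAAAGTTTTAGTCC is GGACTAAAACTTTGCTTGGATCCGTTATGTATAGACGTCATTGTCTAGGGGGTTTGTGAAACGCGGAAGAAGGGCAAAGAACGTATTAGC; then T→U.

5'-GGACUAAAACUUUGCUUGGAUCCGUUAUGUAUAGACGUCAUUGUCUAGGGGGUUUGUGAAACGCGGAAGAAGGGCAAAGAACGUAUUAGC-3'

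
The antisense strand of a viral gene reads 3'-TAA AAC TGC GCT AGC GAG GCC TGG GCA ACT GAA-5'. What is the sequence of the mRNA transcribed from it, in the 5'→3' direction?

5'-AUUUUGACGCGAUCGCUCCGGACCCGUUGACUU-3'

Reading the template 3'→5' as shown, RNA polymerase pairs each base (A→U, T→A, G↔C) to build mRNA 5'→3' directly.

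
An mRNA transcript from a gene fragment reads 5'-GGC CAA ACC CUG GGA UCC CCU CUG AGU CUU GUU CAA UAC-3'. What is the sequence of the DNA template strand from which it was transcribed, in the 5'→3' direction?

Replace U with T to get the coding DNA strand: GGCCAAACCCTGGGATCCCCTCTGAGTCTTGTTCAATAC. The template strand is its reverse complement (complement CCGGTTTGGGACCCTAGGGGAGACTCAGAACAAGTTATG, then reverse).

5'-GTATTGAACAAGACTCAGAGGGGATCCCAGGGTTTGGCC-3'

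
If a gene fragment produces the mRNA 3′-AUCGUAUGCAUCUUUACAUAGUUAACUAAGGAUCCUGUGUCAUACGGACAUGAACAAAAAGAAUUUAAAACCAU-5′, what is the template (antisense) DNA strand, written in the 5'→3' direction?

5′-TAGCATACGTAGAAATGTATCAATTGATTCCTAGGACACAGTATGCCTGTACTTGTTTTTCTTAAATTTTGGTA-3′

Written 5'→3' the mRNA is UACCAAAAUUUAAGAAAAACAAGUACAGGCAUACUGUGUCCUAGGAAUCAAUUGAUACAUUUCUACGUAUGCUA, so the coding DNA strand is TACCAAAATTTAAGAAAAACAAGTACAGGCATACTGTGTCCTAGGAATCAATTGATACATTTCTACGTATGCTA. The template is its reverse complement.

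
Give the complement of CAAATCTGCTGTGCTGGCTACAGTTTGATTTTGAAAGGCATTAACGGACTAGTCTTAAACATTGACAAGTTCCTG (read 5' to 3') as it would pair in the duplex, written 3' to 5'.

3'-GTTTAGACGACACGACCGATGTCAAACTAAAACTTTCCGTAATTGCCTGATCAGAATTTGTAACTGTTCAAGGAC-5'

Base-pairing A↔T, G↔C gives the complement. The complementary strand is antiparallel, so paired with a 5'→3' strand it runs 3'→5'.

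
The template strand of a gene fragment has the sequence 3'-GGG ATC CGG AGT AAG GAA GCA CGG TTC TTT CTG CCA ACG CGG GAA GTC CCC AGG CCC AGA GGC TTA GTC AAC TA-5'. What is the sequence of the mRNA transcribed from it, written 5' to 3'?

5'-CCCUAGGCCUCAUUCCUUCGUGCCAAGAAAGACGGUUGCGCCCUUCAGGGGUCCGGGUCUCCGAAUCAGUUGAU-3'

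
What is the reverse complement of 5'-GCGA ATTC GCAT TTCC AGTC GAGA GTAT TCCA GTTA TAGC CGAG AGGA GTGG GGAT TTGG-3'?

5'-CCAAATCCCCACTCCTCTCGGCTATAACTGGAATACTCTCGACTGGAAATGCGAATTCGC-3'

Reading the sequence 3'→5' and pairing each base (A↔T, G↔C) gives the reverse complement directly.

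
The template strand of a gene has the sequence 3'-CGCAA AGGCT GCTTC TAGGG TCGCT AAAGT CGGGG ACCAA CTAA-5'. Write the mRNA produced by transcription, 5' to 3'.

5'-GCGUUUCCGACGAAGAUCCCAGCGAUUUCAGCCCCUGGUUGAUU-3'

Reading the template 3'→5' as shown, RNA polymerase pairs each base (A→U, T→A, G↔C) to build mRNA 5'→3' directly.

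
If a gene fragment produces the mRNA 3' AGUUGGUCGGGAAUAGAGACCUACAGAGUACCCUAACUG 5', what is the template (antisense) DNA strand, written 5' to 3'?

Written 5'→3' the mRNA is GUCAAUCCCAUGAGACAUCCAGAGAUAAGGGCUGGUUGA, so the coding DNA strand is GTCAATCCCATGAGACATCCAGAGATAAGGGCTGGTTGA. The template is its reverse complement.

5'-TCAACCAGCCCTTATCTCTGGATGTCTCATGGGATTGAC-3'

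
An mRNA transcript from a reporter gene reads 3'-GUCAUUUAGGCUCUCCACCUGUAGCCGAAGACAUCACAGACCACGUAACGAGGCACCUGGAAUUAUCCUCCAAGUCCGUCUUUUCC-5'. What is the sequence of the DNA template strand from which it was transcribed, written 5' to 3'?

Written 5'→3' the mRNA is CCUUUUCUGCCUGAACCUCCUAUUAAGGUCCACGGAGCAAUGCACCAGACACUACAGAAGCCGAUGUCCACCUCUCGGAUUUACUG, so the coding DNA strand is CCTTTTCTGCCTGAACCTCCTATTAAGGTCCACGGAGCAATGCACCAGACACTACAGAAGCCGATGTCCACCTCTCGGATTTACTG. The template is its reverse complement.

5'-CAGTAAATCCGAGAGGTGGACATCGGCTTCTGTAGTGTCTGGTGCATTGCTCCGTGGACCTTAATAGGAGGTTCAGGCAGAAAAGG-3'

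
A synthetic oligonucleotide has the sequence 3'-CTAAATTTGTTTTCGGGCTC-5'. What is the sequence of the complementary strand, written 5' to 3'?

5′-GATTTAAACAAAAGCCCGAG-3′

The strand is given 3'→5', so its complement runs 5'→3' in the same left-to-right order: pair each base A↔T, G↔C.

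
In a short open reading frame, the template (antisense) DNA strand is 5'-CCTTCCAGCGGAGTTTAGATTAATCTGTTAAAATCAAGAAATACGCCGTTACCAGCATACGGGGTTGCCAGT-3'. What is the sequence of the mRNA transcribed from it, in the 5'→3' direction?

RNA polymerase reads the template 3'→5' and synthesizes mRNA 5'→3' by base-pairing (A→U, T→A, G↔C). The complement of the template is GGAAGGTCGCCTCAAATCTAATTAGACAATTTTAGTTCTTTATGCGGCAATGGTCGTATGCCCCAACGGTCA; antiparallel, so 5'→3' the coding strand is ACTGGCAACCCCGTATGCTGGTAACGGCGTATTTCTTGATTTTAACAGATTAATCTAAACTCCGCTGGAAGG. Replace T with U for the mRNA.

5'-ACUGGCAACCCCGUAUGCUGGUAACGGCGUAUUUCUUGAUUUUAACAGAUUAAUCUAAACUCCGCUGGAAGG-3'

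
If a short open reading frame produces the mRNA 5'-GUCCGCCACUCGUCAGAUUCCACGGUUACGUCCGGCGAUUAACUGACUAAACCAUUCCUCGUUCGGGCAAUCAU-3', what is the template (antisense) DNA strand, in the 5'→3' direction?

5'-ATGATTGCCCGAACGAGGAATGGTTTAGTCAGTTAATCGCCGGACGTAACCGTGGAATCTGACGAGTGGCGGAC-3'

Replace U with T to get the coding DNA strand: GTCCGCCACTCGTCAGATTCCACGGTTACGTCCGGCGATTAACTGACTAAACCATTCCTCGTTCGGGCAATCAT. The template strand is its reverse complement (complement CAGGCGGTGAGCAGTCTAAGGTGCCAATGCAGGCCGCTAATTGACTGATTTGGTAAGGAGCAAGCCCGTTAGTA, then reverse).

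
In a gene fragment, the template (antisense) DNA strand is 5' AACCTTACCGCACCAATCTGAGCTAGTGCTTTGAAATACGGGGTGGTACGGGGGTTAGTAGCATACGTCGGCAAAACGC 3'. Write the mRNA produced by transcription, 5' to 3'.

5'-GCGUUUUGCCGACGUAUGCUACUAACCCCCGUACCACCCCGUAUUUCAAAGCACUAGCUCAGAUUGGUGCGGUAAGGUU-3'

The mRNA has the sequence of the coding strand (reverse complement of the template) with T→U. Reverse complement of AACCTTACCGCACCAATCTGAGCTAGTGCTTTGAAATACGGGGTGGTACGGGGGTTAGTAGCATACGTCGGCAAAACGC is GCGTTTTGCCGACGTATGCTACTAACCCCCGTACCACCCCGTATTTCAAAGCACTAGCTCAGATTGGTGCGGTAAGGTT; then T→U.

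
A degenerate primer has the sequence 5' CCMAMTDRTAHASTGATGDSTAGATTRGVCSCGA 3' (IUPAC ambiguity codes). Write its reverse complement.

5'-TCGSGBCYAATCTASHCATCASTDTAYHAKTKGG-3'

Standard pairs A↔T, G↔C; ambiguity codes pair R↔Y, M↔K, S↔S, D↔H, V↔B. Complement (GGKTKAHYATDTSACTACHSATCTAAYCBGSGCT), then reverse for 5'→3'.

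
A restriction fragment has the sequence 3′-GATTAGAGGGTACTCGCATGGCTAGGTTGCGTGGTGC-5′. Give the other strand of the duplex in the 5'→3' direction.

The strand is given 3'→5', so its complement runs 5'→3' in the same left-to-right order: pair each base A↔T, G↔C.

5'-CTAATCTCCCATGAGCGTACCGATCCAACGCACCACG-3'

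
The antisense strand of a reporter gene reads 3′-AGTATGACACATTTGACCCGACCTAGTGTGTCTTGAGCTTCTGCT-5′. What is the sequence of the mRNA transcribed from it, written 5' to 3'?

Reading the template 3'→5' as shown, RNA polymerase pairs each base (A→U, T→A, G↔C) to build mRNA 5'→3' directly.

5'-UCAUACUGUGUAAACUGGGCUGGAUCACACAGAACUCGAAGACGA-3'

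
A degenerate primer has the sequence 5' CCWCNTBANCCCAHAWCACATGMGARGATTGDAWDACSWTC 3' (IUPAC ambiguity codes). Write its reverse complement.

5'-GAWSGTHWTHCAATCYTCKCATGTGWTDTGGGNTVANGWGG-3'

Standard pairs A↔T, G↔C; ambiguity codes pair R↔Y, M↔K, W↔W, S↔S, B↔V, D↔H, N↔N. Complement (GGWGNAVTNGGGTDTWGTGTACKCTYCTAACHTWHTGSWAG), then reverse for 5'→3'.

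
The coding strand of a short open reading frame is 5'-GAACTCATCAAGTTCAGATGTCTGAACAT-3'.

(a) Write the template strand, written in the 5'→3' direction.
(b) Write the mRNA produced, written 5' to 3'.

(a) The template strand is the reverse complement of the coding strand: complement CTTGAGTAGTTCAAGTCTACAGACTTGTA, then reverse.
(b) mRNA matches the coding strand with T→U.

(a) 5'-ATGTTCAGACATCTGAACTTGATGAGTTC-3'
(b) 5′-GAACUCAUCAAGUUCAGAUGUCUGAACAU-3′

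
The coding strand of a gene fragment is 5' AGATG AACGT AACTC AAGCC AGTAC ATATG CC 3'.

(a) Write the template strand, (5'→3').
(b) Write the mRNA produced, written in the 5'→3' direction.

(a) 5'-GGCATATGTACTGGCTTGAGTTACGTTCATCT-3'
(b) 5'-AGAUGAACGUAACUCAAGCCAGUACAUAUGCC-3'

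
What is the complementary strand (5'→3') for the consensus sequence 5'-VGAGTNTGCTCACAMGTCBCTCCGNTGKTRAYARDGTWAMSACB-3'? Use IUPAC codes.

Standard pairs A↔T, G↔C; ambiguity codes pair R↔Y, M↔K, W↔W, S↔S, B↔V, D↔H, N↔N. Complement (BCTCANACGAGTGTKCAGVGAGGCNACMAYTRTYHCAWTKSTGV), then reverse for 5'→3'.

5'-VGTSKTWACHYTRTYAMCANCGGAGVGACKTGTGAGCANACTCB-3'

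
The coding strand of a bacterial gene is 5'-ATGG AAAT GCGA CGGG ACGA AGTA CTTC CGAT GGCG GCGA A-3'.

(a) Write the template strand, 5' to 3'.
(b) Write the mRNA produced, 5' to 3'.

(a) The template strand is the reverse complement of the coding strand: complement TACCTTTACGCTGCCCTGCTTCATGAAGGCTACCGCCGCTT, then reverse.
(b) mRNA matches the coding strand with T→U.

(a) 5'-TTCGCCGCCATCGGAAGTACTTCGTCCCGTCGCATTTCCAT-3'
(b) 5'-AUGGAAAUGCGACGGGACGAAGUACUUCCGAUGGCGGCGAA-3'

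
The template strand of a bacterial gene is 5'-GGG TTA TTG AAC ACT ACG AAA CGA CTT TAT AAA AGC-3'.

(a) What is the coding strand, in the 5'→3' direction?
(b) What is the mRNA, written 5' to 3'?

(a) The coding strand is the reverse complement of the template: complement CCCAATAACTTGTGATGCTTTGCTGAAATATTTTCG, then reverse.
(b) mRNA has the coding-strand sequence with T→U.

(a) 5′-GCTTTTATAAAGTCGTTTCGTAGTGTTCAATAACCC-3′
(b) 5'-GCUUUUAUAAAGUCGUUUCGUAGUGUUCAAUAACCC-3'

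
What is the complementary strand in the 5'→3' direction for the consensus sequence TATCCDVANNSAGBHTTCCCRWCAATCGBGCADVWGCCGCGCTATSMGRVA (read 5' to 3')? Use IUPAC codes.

5'-TBYCKSATAGCGCGGCWBHTGCVCGATTGWYGGGAADVCTSNNTBHGGATA-3'

Standard pairs A↔T, G↔C; ambiguity codes pair R↔Y, M↔K, W↔W, S↔S, B↔V, D↔H, N↔N. Complement (ATAGGHBTNNSTCVDAAGGGYWGTTAGCVCGTHBWCGGCGCGATASKCYBT), then reverse for 5'→3'.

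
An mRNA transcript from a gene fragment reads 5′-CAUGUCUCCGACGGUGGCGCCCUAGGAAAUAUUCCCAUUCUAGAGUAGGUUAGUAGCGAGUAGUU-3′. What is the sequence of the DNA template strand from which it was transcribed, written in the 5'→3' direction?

Replace U with T to get the coding DNA strand: CATGTCTCCGACGGTGGCGCCCTAGGAAATATTCCCATTCTAGAGTAGGTTAGTAGCGAGTAGTT. The template strand is its reverse complement (complement GTACAGAGGCTGCCACCGCGGGATCCTTTATAAGGGTAAGATCTCATCCAATCATCGCTCATCAA, then reverse).

5'-AACTACTCGCTACTAACCTACTCTAGAATGGGAATATTTCCTAGGGCGCCACCGTCGGAGACATG-3'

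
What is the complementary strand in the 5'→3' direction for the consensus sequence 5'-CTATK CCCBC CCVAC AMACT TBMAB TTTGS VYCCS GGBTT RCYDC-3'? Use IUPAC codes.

5'-GHRGYAAVCCSGGRBSCAAAVTKVAAGTKTGTBGGGVGGGMATAG-3'

Standard pairs A↔T, G↔C; ambiguity codes pair R↔Y, M↔K, S↔S, B↔V, D↔H. Complement (GATAMGGGVGGGBTGTKTGAAVKTVAAACSBRGGSCCVAAYGRHG), then reverse for 5'→3'.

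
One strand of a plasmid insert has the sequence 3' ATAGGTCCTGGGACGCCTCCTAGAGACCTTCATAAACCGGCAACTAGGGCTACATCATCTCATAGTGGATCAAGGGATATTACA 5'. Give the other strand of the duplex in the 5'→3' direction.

The strand is given 3'→5', so its complement runs 5'→3' in the same left-to-right order: pair each base A↔T, G↔C.

5'-TATCCAGGACCCTGCGGAGGATCTCTGGAAGTATTTGGCCGTTGATCCCGATGTAGTAGAGTATCACCTAGTTCCCTATAATGT-3'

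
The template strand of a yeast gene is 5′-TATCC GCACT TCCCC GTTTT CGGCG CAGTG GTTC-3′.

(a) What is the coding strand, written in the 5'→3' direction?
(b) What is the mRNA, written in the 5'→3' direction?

(a) 5'-GAACCACTGCGCCGAAAACGGGGAAGTGCGGATA-3'
(b) 5'-GAACCACUGCGCCGAAAACGGGGAAGUGCGGAUA-3'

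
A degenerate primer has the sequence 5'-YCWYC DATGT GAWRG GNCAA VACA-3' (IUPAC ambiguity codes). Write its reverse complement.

Standard pairs A↔T, G↔C; ambiguity codes pair R↔Y, W↔W, D↔H, V↔B, N↔N. Complement (RGWRGHTACACTWYCCNGTTBTGT), then reverse for 5'→3'.

5'-TGTBTTGNCCYWTCACATHGRWGR-3'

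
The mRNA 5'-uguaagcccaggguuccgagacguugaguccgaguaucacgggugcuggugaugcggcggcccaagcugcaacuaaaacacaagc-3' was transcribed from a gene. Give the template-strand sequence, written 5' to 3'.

5′-GCTTGTGTTTTAGTTGCAGCTTGGGCCGCCGCATCACCAGCACCCGTGATACTCGGACTCAACGTCTCGGAACCCTGGGCTTACA-3′

Replace U with T to get the coding DNA strand: TGTAAGCCCAGGGTTCCGAGACGTTGAGTCCGAGTATCACGGGTGCTGGTGATGCGGCGGCCCAAGCTGCAACTAAAACACAAGC. The template strand is its reverse complement (complement ACATTCGGGTCCCAAGGCTCTGCAACTCAGGCTCATAGTGCCCACGACCACTACGCCGCCGGGTTCGACGTTGATTTTGTGTTCG, then reverse).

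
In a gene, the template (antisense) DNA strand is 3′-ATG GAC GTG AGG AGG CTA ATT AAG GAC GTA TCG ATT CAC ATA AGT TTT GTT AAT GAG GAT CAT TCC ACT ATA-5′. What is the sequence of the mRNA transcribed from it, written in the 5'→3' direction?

5'-UACCUGCACUCCUCCGAUUAAUUCCUGCAUAGCUAAGUGUAUUCAAAACAAUUACUCCUAGUAAGGUGAUAU-3'

Reading the template 3'→5' as shown, RNA polymerase pairs each base (A→U, T→A, G↔C) to build mRNA 5'→3' directly.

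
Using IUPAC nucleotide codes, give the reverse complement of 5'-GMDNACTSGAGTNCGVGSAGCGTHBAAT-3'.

Standard pairs A↔T, G↔C; ambiguity codes pair M↔K, S↔S, B↔V, D↔H, N↔N. Complement (CKHNTGASCTCANGCBCSTCGCADVTTA), then reverse for 5'→3'.

5'-ATTVDACGCTSCBCGNACTCSAGTNHKC-3'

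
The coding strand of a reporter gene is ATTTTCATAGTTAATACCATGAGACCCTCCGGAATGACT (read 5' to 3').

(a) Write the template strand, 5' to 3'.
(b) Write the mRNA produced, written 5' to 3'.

(a) 5′-AGTCATTCCGGAGGGTCTCATGGTATTAACTATGAAAAT-3′
(b) 5'-AUUUUCAUAGUUAAUACCAUGAGACCCUCCGGAAUGACU-3'

(a) The template strand is the reverse complement of the coding strand: complement TAAAAGTATCAATTATGGTACTCTGGGAGGCCTTACTGA, then reverse.
(b) mRNA matches the coding strand with T→U.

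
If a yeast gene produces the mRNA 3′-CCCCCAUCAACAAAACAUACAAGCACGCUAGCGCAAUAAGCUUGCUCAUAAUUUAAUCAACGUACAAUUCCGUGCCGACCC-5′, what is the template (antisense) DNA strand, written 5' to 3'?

5'-GGGGGTAGTTGTTTTGTATGTTCGTGCGATCGCGTTATTCGAACGAGTATTAAATTAGTTGCATGTTAAGGCACGGCTGGG-3'

Written 5'→3' the mRNA is CCCAGCCGUGCCUUAACAUGCAACUAAUUUAAUACUCGUUCGAAUAACGCGAUCGCACGAACAUACAAAACAACUACCCCC, so the coding DNA strand is CCCAGCCGTGCCTTAACATGCAACTAATTTAATACTCGTTCGAATAACGCGATCGCACGAACATACAAAACAACTACCCCC. The template is its reverse complement.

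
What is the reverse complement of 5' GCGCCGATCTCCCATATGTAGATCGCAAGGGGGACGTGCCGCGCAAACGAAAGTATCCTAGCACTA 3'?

Complement each base (A↔T, G↔C): CGCGGCTAGAGGGTATACATCTAGCGTTCCCCCTGCACGGCGCGTTTGCTTTCATAGGATCGTGAT. Then reverse.

5′-TAGTGCTAGGATACTTTCGTTTGCGCGGCACGTCCCCCTTGCGATCTACATATGGGAGATCGGCGC-3′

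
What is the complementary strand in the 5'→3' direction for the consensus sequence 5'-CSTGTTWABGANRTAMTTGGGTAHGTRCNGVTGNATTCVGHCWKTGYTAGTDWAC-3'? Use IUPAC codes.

5'-GTWHACTARCAMWGDCBGAATNCABCNGYACDTACCCAAKTAYNTCVTWAACASG-3'

Standard pairs A↔T, G↔C; ambiguity codes pair R↔Y, M↔K, W↔W, S↔S, B↔V, D↔H, N↔N. Complement (GSACAAWTVCTNYATKAACCCATDCAYGNCBACNTAAGBCDGWMACRATCAHWTG), then reverse for 5'→3'.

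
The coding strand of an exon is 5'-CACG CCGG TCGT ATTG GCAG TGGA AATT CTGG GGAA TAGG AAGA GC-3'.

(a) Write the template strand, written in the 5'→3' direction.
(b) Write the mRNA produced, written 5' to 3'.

(a) The template strand is the reverse complement of the coding strand: complement GTGCGGCCAGCATAACCGTCACCTTTAAGACCCCTTATCCTTCTCG, then reverse.
(b) mRNA matches the coding strand with T→U.

(a) 5'-GCTCTTCCTATTCCCCAGAATTTCCACTGCCAATACGACCGGCGTG-3'
(b) 5'-CACGCCGGUCGUAUUGGCAGUGGAAAUUCUGGGGAAUAGGAAGAGC-3'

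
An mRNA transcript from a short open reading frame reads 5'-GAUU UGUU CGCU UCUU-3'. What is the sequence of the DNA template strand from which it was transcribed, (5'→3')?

5'-AAGAAGCGAACAAATC-3'

Replace U with T to get the coding DNA strand: GATTTGTTCGCTTCTT. The template strand is its reverse complement (complement CTAAACAAGCGAAGAA, then reverse).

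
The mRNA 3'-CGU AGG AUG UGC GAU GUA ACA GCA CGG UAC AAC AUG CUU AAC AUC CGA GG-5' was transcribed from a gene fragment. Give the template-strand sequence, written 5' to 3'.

Written 5'→3' the mRNA is GGAGCCUACAAUUCGUACAACAUGGCACGACAAUGUAGCGUGUAGGAUGC, so the coding DNA strand is GGAGCCTACAATTCGTACAACATGGCACGACAATGTAGCGTGTAGGATGC. The template is its reverse complement.

5'-GCATCCTACACGCTACATTGTCGTGCCATGTTGTACGAATTGTAGGCTCC-3'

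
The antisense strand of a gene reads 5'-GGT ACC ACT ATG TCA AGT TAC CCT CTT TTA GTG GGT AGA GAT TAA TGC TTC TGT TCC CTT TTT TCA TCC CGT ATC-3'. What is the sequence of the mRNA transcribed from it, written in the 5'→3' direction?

The mRNA has the sequence of the coding strand (reverse complement of the template) with T→U. Reverse complement of GGTACCACTATGTCAAGTTACCCTCTTTTAGTGGGTAGAGATTAATGCTTCTGTTCCCTTTTTTCATCCCGTATC is GATACGGGATGAAAAAAGGGAACAGAAGCATTAATCTCTACCCACTAAAAGAGGGTAACTTGACATAGTGGTACC; then T→U.

5'-GAUACGGGAUGAAAAAAGGGAACAGAAGCAUUAAUCUCUACCCACUAAAAGAGGGUAACUUGACAUAGUGGUACC-3'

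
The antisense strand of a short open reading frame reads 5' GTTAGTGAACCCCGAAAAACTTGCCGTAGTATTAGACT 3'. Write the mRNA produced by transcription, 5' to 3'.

The mRNA has the sequence of the coding strand (reverse complement of the template) with T→U. Reverse complement of GTTAGTGAACCCCGAAAAACTTGCCGTAGTATTAGACT is AGTCTAATACTACGGCAAGTTTTTCGGGGTTCACTAAC; then T→U.

5'-AGUCUAAUACUACGGCAAGUUUUUCGGGGUUCACUAAC-3'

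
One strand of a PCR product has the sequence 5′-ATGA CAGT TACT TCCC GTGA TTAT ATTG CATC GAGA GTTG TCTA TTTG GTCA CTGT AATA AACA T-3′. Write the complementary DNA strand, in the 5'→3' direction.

5'-ATGTTTATTACAGTGACCAAATAGACAACTCTCGATGCAATATAATCACGGGAAGTAACTGTCAT-3'

Pairing A↔T and G↔C gives TACTGTCAATGAAGGGCACTAATATAACGTAGCTCTCAACAGATAAACCAGTGACATTATTTGTA, running 3'→5'. Reverse for the 5'→3' convention.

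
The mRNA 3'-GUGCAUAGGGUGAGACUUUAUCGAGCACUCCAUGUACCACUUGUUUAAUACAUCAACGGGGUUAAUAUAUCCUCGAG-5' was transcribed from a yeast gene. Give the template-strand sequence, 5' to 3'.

5'-CACGTATCCCACTCTGAAATAGCTCGTGAGGTACATGGTGAACAAATTATGTAGTTGCCCCAATTATATAGGAGCTC-3'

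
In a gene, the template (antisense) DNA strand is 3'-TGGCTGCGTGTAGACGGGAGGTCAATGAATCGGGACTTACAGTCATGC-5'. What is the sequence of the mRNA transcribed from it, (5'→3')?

Reading the template 3'→5' as shown, RNA polymerase pairs each base (A→U, T→A, G↔C) to build mRNA 5'→3' directly.

5'-ACCGACGCACAUCUGCCCUCCAGUUACUUAGCCCUGAAUGUCAGUACG-3'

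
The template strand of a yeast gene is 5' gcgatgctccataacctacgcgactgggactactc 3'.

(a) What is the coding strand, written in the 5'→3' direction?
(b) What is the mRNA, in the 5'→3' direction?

(a) 5'-GAGTAGTCCCAGTCGCGTAGGTTATGGAGCATCGC-3'
(b) 5'-GAGUAGUCCCAGUCGCGUAGGUUAUGGAGCAUCGC-3'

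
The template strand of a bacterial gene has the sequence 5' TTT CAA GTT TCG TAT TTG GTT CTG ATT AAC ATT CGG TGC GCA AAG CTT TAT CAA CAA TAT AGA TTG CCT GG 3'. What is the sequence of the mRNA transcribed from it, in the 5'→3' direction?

5'-CCAGGCAAUCUAUAUUGUUGAUAAAGCUUUGCGCACCGAAUGUUAAUCAGAACCAAAUACGAAACUUGAAA-3'

RNA polymerase reads the template 3'→5' and synthesizes mRNA 5'→3' by base-pairing (A→U, T→A, G↔C). The complement of the template is AAAGTTCAAAGCATAAACCAAGACTAATTGTAAGCCACGCGTTTCGAAATAGTTGTTATATCTAACGGACC; antiparallel, so 5'→3' the coding strand is CCAGGCAATCTATATTGTTGATAAAGCTTTGCGCACCGAATGTTAATCAGAACCAAATACGAAACTTGAAA. Replace T with U for the mRNA.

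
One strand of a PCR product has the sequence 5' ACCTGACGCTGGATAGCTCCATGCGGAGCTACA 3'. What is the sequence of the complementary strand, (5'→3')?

5′-TGTAGCTCCGCATGGAGCTATCCAGCGTCAGGT-3′

The complement of ACCTGACGCTGGATAGCTCCATGCGGAGCTACA is TGGACTGCGACCTATCGAGGTACGCCTCGATGT (A↔T, G↔C). DNA strands are antiparallel, so the complementary strand runs 3'→5'; reversing gives the 5'→3' form.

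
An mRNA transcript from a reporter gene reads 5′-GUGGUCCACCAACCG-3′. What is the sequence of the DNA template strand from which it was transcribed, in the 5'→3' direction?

5'-CGGTTGGTGGACCAC-3'

Replace U with T to get the coding DNA strand: GTGGTCCACCAACCG. The template strand is its reverse complement (complement CACCAGGTGGTTGGC, then reverse).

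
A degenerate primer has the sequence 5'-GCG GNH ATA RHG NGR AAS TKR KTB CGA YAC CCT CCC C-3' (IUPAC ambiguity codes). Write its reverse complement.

Standard pairs A↔T, G↔C; ambiguity codes pair R↔Y, K↔M, S↔S, B↔V, H↔D, N↔N. Complement (CGCCNDTATYDCNCYTTSAMYMAVGCTRTGGGAGGGG), then reverse for 5'→3'.

5'-GGGGAGGGTRTCGVAMYMASTTYCNCDYTATDNCCGC-3'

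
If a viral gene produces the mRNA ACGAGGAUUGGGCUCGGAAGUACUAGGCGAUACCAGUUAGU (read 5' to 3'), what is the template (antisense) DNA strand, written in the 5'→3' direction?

Replace U with T to get the coding DNA strand: ACGAGGATTGGGCTCGGAAGTACTAGGCGATACCAGTTAGT. The template strand is its reverse complement (complement TGCTCCTAACCCGAGCCTTCATGATCCGCTATGGTCAATCA, then reverse).

5'-ACTAACTGGTATCGCCTAGTACTTCCGAGCCCAATCCTCGT-3'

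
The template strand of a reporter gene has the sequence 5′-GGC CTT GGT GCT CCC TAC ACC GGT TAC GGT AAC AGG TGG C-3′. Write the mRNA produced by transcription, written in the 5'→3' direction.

5'-GCCACCUGUUACCGUAACCGGUGUAGGGAGCACCAAGGCC-3'

RNA polymerase reads the template 3'→5' and synthesizes mRNA 5'→3' by base-pairing (A→U, T→A, G↔C). The complement of the template is CCGGAACCACGAGGGATGTGGCCAATGCCATTGTCCACCG; antiparallel, so 5'→3' the coding strand is GCCACCTGTTACCGTAACCGGTGTAGGGAGCACCAAGGCC. Replace T with U for the mRNA.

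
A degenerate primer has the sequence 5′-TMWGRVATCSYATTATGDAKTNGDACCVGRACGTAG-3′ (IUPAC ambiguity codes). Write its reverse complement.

5'-CTACGTYCBGGTHCNAMTHCATAATRSGATBYCWKA-3'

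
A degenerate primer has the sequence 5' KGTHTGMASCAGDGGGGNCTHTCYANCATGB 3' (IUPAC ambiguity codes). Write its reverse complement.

5'-VCATGNTRGADAGNCCCCHCTGSTKCADACM-3'

Standard pairs A↔T, G↔C; ambiguity codes pair Y↔R, M↔K, S↔S, B↔V, D↔H, N↔N. Complement (MCADACKTSGTCHCCCCNGADAGRTNGTACV), then reverse for 5'→3'.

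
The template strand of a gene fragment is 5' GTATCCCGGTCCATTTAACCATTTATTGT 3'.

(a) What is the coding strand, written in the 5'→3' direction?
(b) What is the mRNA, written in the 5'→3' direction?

(a) 5′-ACAATAAATGGTTAAATGGACCGGGATAC-3′
(b) 5'-ACAAUAAAUGGUUAAAUGGACCGGGAUAC-3'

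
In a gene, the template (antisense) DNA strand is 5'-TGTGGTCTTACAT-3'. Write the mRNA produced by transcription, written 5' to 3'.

RNA polymerase reads the template 3'→5' and synthesizes mRNA 5'→3' by base-pairing (A→U, T→A, G↔C). The complement of the template is ACACCAGAATGTA; antiparallel, so 5'→3' the coding strand is ATGTAAGACCACA. Replace T with U for the mRNA.

5'-AUGUAAGACCACA-3'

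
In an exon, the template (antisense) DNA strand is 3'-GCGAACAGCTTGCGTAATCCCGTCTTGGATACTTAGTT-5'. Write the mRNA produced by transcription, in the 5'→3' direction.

5′-CGCUUGUCGAACGCAUUAGGGCAGAACCUAUGAAUCAA-3′

Reading the template 3'→5' as shown, RNA polymerase pairs each base (A→U, T→A, G↔C) to build mRNA 5'→3' directly.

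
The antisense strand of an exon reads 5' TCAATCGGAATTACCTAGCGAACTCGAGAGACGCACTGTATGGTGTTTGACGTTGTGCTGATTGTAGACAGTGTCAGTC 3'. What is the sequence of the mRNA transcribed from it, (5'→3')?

5'-GACUGACACUGUCUACAAUCAGCACAACGUCAAACACCAUACAGUGCGUCUCUCGAGUUCGCUAGGUAAUUCCGAUUGA-3'

RNA polymerase reads the template 3'→5' and synthesizes mRNA 5'→3' by base-pairing (A→U, T→A, G↔C). The complement of the template is AGTTAGCCTTAATGGATCGCTTGAGCTCTCTGCGTGACATACCACAAACTGCAACACGACTAACATCTGTCACAGTCAG; antiparallel, so 5'→3' the coding strand is GACTGACACTGTCTACAATCAGCACAACGTCAAACACCATACAGTGCGTCTCTCGAGTTCGCTAGGTAATTCCGATTGA. Replace T with U for the mRNA.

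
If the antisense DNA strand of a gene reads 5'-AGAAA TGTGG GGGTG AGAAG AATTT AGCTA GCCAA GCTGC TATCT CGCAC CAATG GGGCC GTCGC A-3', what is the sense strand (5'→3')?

5'-TGCGACGGCCCCATTGGTGCGAGATAGCAGCTTGGCTAGCTAAATTCTTCTCACCCCCACATTTCT-3'

The coding strand is complementary and antiparallel to the template: take the complement (A↔T, G↔C) and reverse.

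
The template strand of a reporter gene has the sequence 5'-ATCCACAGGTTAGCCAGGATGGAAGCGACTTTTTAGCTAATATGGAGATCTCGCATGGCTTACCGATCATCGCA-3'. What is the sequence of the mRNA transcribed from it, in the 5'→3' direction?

5′-UGCGAUGAUCGGUAAGCCAUGCGAGAUCUCCAUAUUAGCUAAAAAGUCGCUUCCAUCCUGGCUAACCUGUGGAU-3′

RNA polymerase reads the template 3'→5' and synthesizes mRNA 5'→3' by base-pairing (A→U, T→A, G↔C). The complement of the template is TAGGTGTCCAATCGGTCCTACCTTCGCTGAAAAATCGATTATACCTCTAGAGCGTACCGAATGGCTAGTAGCGT; antiparallel, so 5'→3' the coding strand is TGCGATGATCGGTAAGCCATGCGAGATCTCCATATTAGCTAAAAAGTCGCTTCCATCCTGGCTAACCTGTGGAT. Replace T with U for the mRNA.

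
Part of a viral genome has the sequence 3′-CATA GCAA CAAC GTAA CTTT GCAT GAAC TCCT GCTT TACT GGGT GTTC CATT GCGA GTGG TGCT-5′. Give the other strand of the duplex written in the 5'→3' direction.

The strand is given 3'→5', so its complement runs 5'→3' in the same left-to-right order: pair each base A↔T, G↔C.

5'-GTATCGTTGTTGCATTGAAACGTACTTGAGGACGAAATGACCCACAAGGTAACGCTCACCACGA-3'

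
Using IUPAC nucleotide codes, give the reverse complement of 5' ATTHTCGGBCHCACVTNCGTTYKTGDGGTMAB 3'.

Standard pairs A↔T, G↔C; ambiguity codes pair Y↔R, M↔K, B↔V, D↔H, N↔N. Complement (TAADAGCCVGDGTGBANGCAARMACHCCAKTV), then reverse for 5'→3'.

5'-VTKACCHCAMRAACGNABGTGDGVCCGADAAT-3'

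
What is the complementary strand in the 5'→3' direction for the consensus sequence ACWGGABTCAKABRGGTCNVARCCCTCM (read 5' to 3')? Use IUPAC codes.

Standard pairs A↔T, G↔C; ambiguity codes pair R↔Y, M↔K, W↔W, B↔V, N↔N. Complement (TGWCCTVAGTMTVYCCAGNBTYGGGAGK), then reverse for 5'→3'.

5'-KGAGGGYTBNGACCYVTMTGAVTCCWGT-3'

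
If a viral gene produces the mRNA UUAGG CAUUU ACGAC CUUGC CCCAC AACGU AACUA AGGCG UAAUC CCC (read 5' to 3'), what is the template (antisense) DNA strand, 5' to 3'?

Replace U with T to get the coding DNA strand: TTAGGCATTTACGACCTTGCCCCACAACGTAACTAAGGCGTAATCCCC. The template strand is its reverse complement (complement AATCCGTAAATGCTGGAACGGGGTGTTGCATTGATTCCGCATTAGGGG, then reverse).

5'-GGGGATTACGCCTTAGTTACGTTGTGGGGCAAGGTCGTAAATGCCTAA-3'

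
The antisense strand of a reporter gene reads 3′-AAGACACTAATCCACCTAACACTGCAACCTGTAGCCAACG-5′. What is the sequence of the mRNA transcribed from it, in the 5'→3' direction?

Reading the template 3'→5' as shown, RNA polymerase pairs each base (A→U, T→A, G↔C) to build mRNA 5'→3' directly.

5'-UUCUGUGAUUAGGUGGAUUGUGACGUUGGACAUCGGUUGC-3'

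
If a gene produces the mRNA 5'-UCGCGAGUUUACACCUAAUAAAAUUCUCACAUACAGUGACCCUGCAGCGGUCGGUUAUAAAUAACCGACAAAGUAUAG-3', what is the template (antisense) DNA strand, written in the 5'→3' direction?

Replace U with T to get the coding DNA strand: TCGCGAGTTTACACCTAATAAAATTCTCACATACAGTGACCCTGCAGCGGTCGGTTATAAATAACCGACAAAGTATAG. The template strand is its reverse complement (complement AGCGCTCAAATGTGGATTATTTTAAGAGTGTATGTCACTGGGACGTCGCCAGCCAATATTTATTGGCTGTTTCATATC, then reverse).

5'-CTATACTTTGTCGGTTATTTATAACCGACCGCTGCAGGGTCACTGTATGTGAGAATTTTATTAGGTGTAAACTCGCGA-3'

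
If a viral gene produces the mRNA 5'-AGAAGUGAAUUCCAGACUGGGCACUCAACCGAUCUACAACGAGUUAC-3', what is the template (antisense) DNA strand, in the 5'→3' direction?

Replace U with T to get the coding DNA strand: AGAAGTGAATTCCAGACTGGGCACTCAACCGATCTACAACGAGTTAC. The template strand is its reverse complement (complement TCTTCACTTAAGGTCTGACCCGTGAGTTGGCTAGATGTTGCTCAATG, then reverse).

5′-GTAACTCGTTGTAGATCGGTTGAGTGCCCAGTCTGGAATTCACTTCT-3′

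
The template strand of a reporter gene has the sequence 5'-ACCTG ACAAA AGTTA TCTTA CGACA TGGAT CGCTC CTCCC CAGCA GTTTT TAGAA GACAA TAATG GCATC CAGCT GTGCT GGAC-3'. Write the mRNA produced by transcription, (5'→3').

5'-GUCCAGCACAGCUGGAUGCCAUUAUUGUCUUCUAAAAACUGCUGGGGAGGAGCGAUCCAUGUCGUAAGAUAACUUUUGUCAGGU-3'

The mRNA has the sequence of the coding strand (reverse complement of the template) with T→U. Reverse complement of ACCTGACAAAAGTTATCTTACGACATGGATCGCTCCTCCCCAGCAGTTTTTAGAAGACAATAATGGCATCCAGCTGTGCTGGAC is GTCCAGCACAGCTGGATGCCATTATTGTCTTCTAAAAACTGCTGGGGAGGAGCGATCCATGTCGTAAGATAACTTTTGTCAGGT; then T→U.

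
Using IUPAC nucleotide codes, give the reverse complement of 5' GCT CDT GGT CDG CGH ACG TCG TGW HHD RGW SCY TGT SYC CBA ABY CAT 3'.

5'-ATGRVTTVGGRSACARGSWCYHDDWCACGACGTDCGCHGACCAHGAGC-3'

Standard pairs A↔T, G↔C; ambiguity codes pair R↔Y, W↔W, S↔S, B↔V, D↔H. Complement (CGAGHACCAGHCGCDTGCAGCACWDDHYCWSGRACASRGGVTTVRGTA), then reverse for 5'→3'.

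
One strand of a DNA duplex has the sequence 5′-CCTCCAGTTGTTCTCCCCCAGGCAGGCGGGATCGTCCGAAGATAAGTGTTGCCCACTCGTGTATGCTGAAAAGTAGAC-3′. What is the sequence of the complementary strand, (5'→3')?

5'-GTCTACTTTTCAGCATACACGAGTGGGCAACACTTATCTTCGGACGATCCCGCCTGCCTGGGGGAGAACAACTGGAGG-3'

The complement of CCTCCAGTTGTTCTCCCCCAGGCAGGCGGGATCGTCCGAAGATAAGTGTTGCCCACTCGTGTATGCTGAAAAGTAGAC is GGAGGTCAACAAGAGGGGGTCCGTCCGCCCTAGCAGGCTTCTATTCACAACGGGTGAGCACATACGACTTTTCATCTG (A↔T, G↔C). DNA strands are antiparallel, so the complementary strand runs 3'→5'; reversing gives the 5'→3' form.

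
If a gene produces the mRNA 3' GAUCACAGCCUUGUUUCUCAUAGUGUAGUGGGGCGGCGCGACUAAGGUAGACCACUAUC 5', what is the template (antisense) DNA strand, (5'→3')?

5'-CTAGTGTCGGAACAAAGAGTATCACATCACCCCGCCGCGCTGATTCCATCTGGTGATAG-3'

Written 5'→3' the mRNA is CUAUCACCAGAUGGAAUCAGCGCGGCGGGGUGAUGUGAUACUCUUUGUUCCGACACUAG, so the coding DNA strand is CTATCACCAGATGGAATCAGCGCGGCGGGGTGATGTGATACTCTTTGTTCCGACACTAG. The template is its reverse complement.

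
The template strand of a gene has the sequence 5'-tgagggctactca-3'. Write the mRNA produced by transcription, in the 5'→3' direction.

5'-UGAGUAGCCCUCA-3'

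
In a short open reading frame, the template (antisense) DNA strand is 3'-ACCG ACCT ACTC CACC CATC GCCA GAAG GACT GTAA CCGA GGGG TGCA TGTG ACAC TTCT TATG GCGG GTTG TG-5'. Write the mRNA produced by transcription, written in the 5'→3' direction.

5'-UGGCUGGAUGAGGUGGGUAGCGGUCUUCCUGACAUUGGCUCCCCACGUACACUGUGAAGAAUACCGCCCAACAC-3'

Reading the template 3'→5' as shown, RNA polymerase pairs each base (A→U, T→A, G↔C) to build mRNA 5'→3' directly.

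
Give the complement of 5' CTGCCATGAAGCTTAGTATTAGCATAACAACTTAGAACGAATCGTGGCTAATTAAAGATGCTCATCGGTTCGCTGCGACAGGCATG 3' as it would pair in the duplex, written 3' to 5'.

3′-GACGGTACTTCGAATCATAATCGTATTGTTGAATCTTGCTTAGCACCGATTAATTTCTACGAGTAGCCAAGCGACGCTGTCCGTAC-5′

Base-pairing A↔T, G↔C gives the complement. The complementary strand is antiparallel, so paired with a 5'→3' strand it runs 3'→5'.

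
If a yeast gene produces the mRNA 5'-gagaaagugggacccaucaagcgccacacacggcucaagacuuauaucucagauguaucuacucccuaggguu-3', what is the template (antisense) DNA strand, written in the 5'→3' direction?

5'-AACCCTAGGGAGTAGATACATCTGAGATATAAGTCTTGAGCCGTGTGTGGCGCTTGATGGGTCCCACTTTCTC-3'

Replace U with T to get the coding DNA strand: GAGAAAGTGGGACCCATCAAGCGCCACACACGGCTCAAGACTTATATCTCAGATGTATCTACTCCCTAGGGTT. The template strand is its reverse complement (complement CTCTTTCACCCTGGGTAGTTCGCGGTGTGTGCCGAGTTCTGAATATAGAGTCTACATAGATGAGGGATCCCAA, then reverse).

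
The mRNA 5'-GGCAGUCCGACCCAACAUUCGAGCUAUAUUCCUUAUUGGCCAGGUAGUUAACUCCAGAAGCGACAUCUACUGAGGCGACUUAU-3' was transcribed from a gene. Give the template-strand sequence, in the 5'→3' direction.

Replace U with T to get the coding DNA strand: GGCAGTCCGACCCAACATTCGAGCTATATTCCTTATTGGCCAGGTAGTTAACTCCAGAAGCGACATCTACTGAGGCGACTTAT. The template strand is its reverse complement (complement CCGTCAGGCTGGGTTGTAAGCTCGATATAAGGAATAACCGGTCCATCAATTGAGGTCTTCGCTGTAGATGACTCCGCTGAATA, then reverse).

5'-ATAAGTCGCCTCAGTAGATGTCGCTTCTGGAGTTAACTACCTGGCCAATAAGGAATATAGCTCGAATGTTGGGTCGGACTGCC-3'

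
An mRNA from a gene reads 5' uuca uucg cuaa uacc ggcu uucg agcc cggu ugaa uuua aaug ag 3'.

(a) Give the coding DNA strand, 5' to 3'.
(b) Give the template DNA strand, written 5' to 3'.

(a) The coding strand matches the mRNA with U→T.
(b) The template strand is the reverse complement of the coding strand.

(a) 5'-TTCATTCGCTAATACCGGCTTTCGAGCCCGGTTGAATTTAAATGAG-3'
(b) 5'-CTCATTTAAATTCAACCGGGCTCGAAAGCCGGTATTAGCGAATGAA-3'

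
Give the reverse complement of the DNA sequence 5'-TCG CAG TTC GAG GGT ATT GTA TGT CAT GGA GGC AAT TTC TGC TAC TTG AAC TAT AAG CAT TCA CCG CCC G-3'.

Complement each base (A↔T, G↔C): AGCGTCAAGCTCCCATAACATACAGTACCTCCGTTAAAGACGATGAACTTGATATTCGTAAGTGGCGGGC. Then reverse.

5'-CGGGCGGTGAATGCTTATAGTTCAAGTAGCAGAAATTGCCTCCATGACATACAATACCCTCGAACTGCGA-3'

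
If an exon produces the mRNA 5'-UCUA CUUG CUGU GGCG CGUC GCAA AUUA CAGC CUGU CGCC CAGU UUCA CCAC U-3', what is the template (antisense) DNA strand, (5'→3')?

Replace U with T to get the coding DNA strand: TCTACTTGCTGTGGCGCGTCGCAAATTACAGCCTGTCGCCCAGTTTCACCACT. The template strand is its reverse complement (complement AGATGAACGACACCGCGCAGCGTTTAATGTCGGACAGCGGGTCAAAGTGGTGA, then reverse).

5'-AGTGGTGAAACTGGGCGACAGGCTGTAATTTGCGACGCGCCACAGCAAGTAGA-3'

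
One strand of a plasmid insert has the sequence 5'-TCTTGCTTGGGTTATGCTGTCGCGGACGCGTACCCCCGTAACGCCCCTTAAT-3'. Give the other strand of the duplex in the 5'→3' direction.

5'-ATTAAGGGGCGTTACGGGGGTACGCGTCCGCGACAGCATAACCCAAGCAAGA-3'

Pairing A↔T and G↔C gives AGAACGAACCCAATACGACAGCGCCTGCGCATGGGGGCATTGCGGGGAATTA, running 3'→5'. Reverse for the 5'→3' convention.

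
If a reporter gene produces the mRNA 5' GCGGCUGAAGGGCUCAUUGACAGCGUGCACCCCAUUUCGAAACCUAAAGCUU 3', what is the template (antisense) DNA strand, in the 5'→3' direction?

Replace U with T to get the coding DNA strand: GCGGCTGAAGGGCTCATTGACAGCGTGCACCCCATTTCGAAACCTAAAGCTT. The template strand is its reverse complement (complement CGCCGACTTCCCGAGTAACTGTCGCACGTGGGGTAAAGCTTTGGATTTCGAA, then reverse).

5'-AAGCTTTAGGTTTCGAAATGGGGTGCACGCTGTCAATGAGCCCTTCAGCCGC-3'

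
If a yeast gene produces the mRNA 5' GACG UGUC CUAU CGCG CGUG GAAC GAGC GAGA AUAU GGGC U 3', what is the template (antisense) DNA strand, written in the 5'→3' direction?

5'-AGCCCATATTCTCGCTCGTTCCACGCGCGATAGGACACGTC-3'

Replace U with T to get the coding DNA strand: GACGTGTCCTATCGCGCGTGGAACGAGCGAGAATATGGGCT. The template strand is its reverse complement (complement CTGCACAGGATAGCGCGCACCTTGCTCGCTCTTATACCCGA, then reverse).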